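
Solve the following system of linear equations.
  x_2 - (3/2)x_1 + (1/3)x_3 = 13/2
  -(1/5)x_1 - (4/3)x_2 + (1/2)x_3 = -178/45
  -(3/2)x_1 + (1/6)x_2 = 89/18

x_1 = -3, x_2 = 8/3, x_3 = -2

Row-reduce the augmented matrix:
R1 ← R1 / (-3/2).
R2 ← R2 + 1/5·R1.
R3 ← R3 + 3/2·R1.
R2 ← R2 / (-22/15).
R1 ← R1 + 2/3·R2.
R3 ← R3 + 5/6·R2.
R3 ← R3 / (-469/792).
R1 ← R1 + 85/198·R3.
R2 ← R2 + 41/132·R3.
Reading off the reduced rows gives x_1 = -3, x_2 = 8/3, x_3 = -2.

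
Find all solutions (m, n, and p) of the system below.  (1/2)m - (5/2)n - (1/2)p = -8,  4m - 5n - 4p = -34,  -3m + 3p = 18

infinitely many solutions

Row-reduce:
R1 ← R1 / (1/2).
R2 ← R2 − 4·R1.
R3 ← R3 + 3·R1.
R2 ← R2 / (15).
R1 ← R1 + 5·R2.
R3 ← R3 + 15·R2.
Rank is 2 with 3 unknowns, leaving p free.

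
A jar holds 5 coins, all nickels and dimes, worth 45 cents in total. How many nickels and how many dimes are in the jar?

Let n = nickels, d = dimes.
  n + d = 5
  5n + 10d = 45
Row-reduce the augmented matrix:
R2 ← R2 − 5·R1.
R2 ← R2 / (5).
R1 ← R1 − 1·R2.
Reading off the reduced rows gives n = 1, d = 4.

nickels: 1, dimes: 4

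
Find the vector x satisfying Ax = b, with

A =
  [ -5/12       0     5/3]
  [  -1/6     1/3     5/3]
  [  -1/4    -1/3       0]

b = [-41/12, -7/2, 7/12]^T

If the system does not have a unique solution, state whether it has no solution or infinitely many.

Row-reduce:
R1 ← R1 / (-5/12).
R2 ← R2 + 1/6·R1.
R3 ← R3 + 1/4·R1.
R2 ← R2 / (1/3).
R3 ← R3 + 1/3·R2.
Row 3 reduces to 0 = 1/2, a contradiction. The system is inconsistent.

no solution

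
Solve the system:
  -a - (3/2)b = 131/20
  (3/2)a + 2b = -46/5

a = -14/5, b = -5/2

From equation 1: a = -131/20 − 3/2·b.
Substitute into equation 2 and solve: b = -5/2.
Then a = -14/5.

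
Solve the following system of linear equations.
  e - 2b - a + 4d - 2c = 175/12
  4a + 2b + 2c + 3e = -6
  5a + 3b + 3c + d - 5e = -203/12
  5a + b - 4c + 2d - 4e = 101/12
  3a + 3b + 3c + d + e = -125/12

Row-reduce the augmented matrix:
R1 ← R1 / (-1).
R2 ← R2 − 4·R1.
R3 ← R3 − 5·R1.
R4 ← R4 − 5·R1.
R5 ← R5 − 3·R1.
R2 ← R2 / (-6).
R1 ← R1 − 2·R2.
R3 ← R3 + 7·R2.
R4 ← R4 + 9·R2.
R5 ← R5 + 3·R2.
Swap R3 and R4.
R3 ← R3 / (-5).
R2 ← R2 − 1·R3.
R4 ← R4 / (7/3).
R1 ← R1 − 4/3·R4.
R2 ← R2 + 46/15·R4.
R3 ← R3 − 2/5·R4.
R5 ← R5 − 5·R4.
R5 ← R5 / (18).
R1 ← R1 − 6·R5.
R2 ← R2 + 69/5·R5.
R3 ← R3 − 33/10·R5.
R4 ← R4 + 7/2·R5.
Reading off the reduced rows gives a = -1/4, b = -1, c = -3, d = 4/3, e = 1.

a = -1/4, b = -1, c = -3, d = 4/3, e = 1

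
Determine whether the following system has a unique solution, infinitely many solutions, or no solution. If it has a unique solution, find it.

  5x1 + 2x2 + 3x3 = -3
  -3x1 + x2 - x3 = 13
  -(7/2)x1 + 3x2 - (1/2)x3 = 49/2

Row-reduce:
R1 ← R1 / (5).
R2 ← R2 + 3·R1.
R3 ← R3 + 7/2·R1.
R2 ← R2 / (11/5).
R1 ← R1 − 2/5·R2.
R3 ← R3 − 22/5·R2.
Rank is 2 with 3 unknowns, leaving x3 free.

infinitely many solutions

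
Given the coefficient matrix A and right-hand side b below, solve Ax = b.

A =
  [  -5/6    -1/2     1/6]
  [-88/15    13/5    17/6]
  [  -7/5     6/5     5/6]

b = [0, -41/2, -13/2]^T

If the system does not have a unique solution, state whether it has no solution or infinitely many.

no solution

Row-reduce:
R1 ← R1 / (-5/6).
R2 ← R2 + 88/15·R1.
R3 ← R3 + 7/5·R1.
R2 ← R2 / (153/25).
R1 ← R1 − 3/5·R2.
R3 ← R3 − 51/25·R2.
Row 3 reduces to 0 = 1/3, a contradiction. The system is inconsistent.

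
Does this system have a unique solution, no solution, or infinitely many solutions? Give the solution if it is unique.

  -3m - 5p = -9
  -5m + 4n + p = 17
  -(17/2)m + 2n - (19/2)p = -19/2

infinitely many solutions

Row-reduce:
R1 ← R1 / (-3).
R2 ← R2 + 5·R1.
R3 ← R3 + 17/2·R1.
R2 ← R2 / (4).
R3 ← R3 − 2·R2.
Rank is 2 with 3 unknowns, leaving p free.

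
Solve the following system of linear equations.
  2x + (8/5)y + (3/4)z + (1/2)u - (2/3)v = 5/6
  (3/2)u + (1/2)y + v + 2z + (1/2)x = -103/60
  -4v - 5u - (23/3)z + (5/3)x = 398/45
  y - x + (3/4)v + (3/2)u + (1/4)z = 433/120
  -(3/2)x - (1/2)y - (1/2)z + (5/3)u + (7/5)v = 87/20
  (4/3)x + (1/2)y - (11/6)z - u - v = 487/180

Row-reduce the augmented matrix:
R1 ← R1 / (2).
R2 ← R2 − 1/2·R1.
R3 ← R3 − 5/3·R1.
R4 ← R4 + 1·R1.
R5 ← R5 + 3/2·R1.
R6 ← R6 − 4/3·R1.
R2 ← R2 / (1/10).
R1 ← R1 − 4/5·R2.
R3 ← R3 + 4/3·R2.
R4 ← R4 − 9/5·R2.
R5 ← R5 − 7/10·R2.
R6 ← R6 + 17/30·R2.
R3 ← R3 / (127/8).
R1 ← R1 + 113/8·R3.
R2 ← R2 − 145/8·R3.
R4 ← R4 + 32·R3.
R5 ← R5 + 101/8·R3.
R6 ← R6 − 127/16·R3.
R4 ← R4 / (1157/381).
R1 ← R1 − 283/381·R4.
R2 ← R2 + 380/381·R4.
R3 ← R3 − 310/381·R4.
R5 ← R5 − 683/254·R4.
R5 ← R5 / (-427367/416520).
R1 ← R1 − 799/4628·R5.
R2 ← R2 + 1045/1157·R5.
R3 ← R3 + 609/2314·R5.
R4 ← R4 − 17509/13884·R5.
R6 reduces to 0 = 0, so the extra equation is consistent.
Reading off the reduced rows gives x = -1/3, y = 1/2, z = -12/5, u = 3, v = -3/2.

x = -1/3, y = 1/2, z = -12/5, u = 3, v = -3/2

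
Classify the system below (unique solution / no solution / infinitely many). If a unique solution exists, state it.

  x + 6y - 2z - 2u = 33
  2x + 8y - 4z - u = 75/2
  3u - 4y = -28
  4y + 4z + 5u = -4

Row-reduce:
R2 ← R2 − 2·R1.
R2 ← R2 / (-4).
R1 ← R1 − 6·R2.
R3 ← R3 + 4·R2.
R4 ← R4 − 4·R2.
Swap R3 and R4.
R3 ← R3 / (4).
R1 ← R1 + 2·R3.
Row 4 reduces to 0 = 1/2, a contradiction. The system is inconsistent.

no solution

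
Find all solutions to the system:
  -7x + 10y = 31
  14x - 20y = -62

Row-reduce:
R1 ← R1 / (-7).
R2 ← R2 − 14·R1.
Rank is 1 with 2 unknowns, leaving y free.

infinitely many solutions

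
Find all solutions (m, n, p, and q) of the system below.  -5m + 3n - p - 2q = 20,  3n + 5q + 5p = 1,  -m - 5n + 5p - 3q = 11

Row-reduce:
R1 ← R1 / (-5).
R3 ← R3 + 1·R1.
R2 ← R2 / (3).
R1 ← R1 + 3/5·R2.
R3 ← R3 + 28/5·R2.
R3 ← R3 / (218/15).
R1 ← R1 − 6/5·R3.
R2 ← R2 − 5/3·R3.
Rank is 3 with 4 unknowns, leaving q free.

infinitely many solutions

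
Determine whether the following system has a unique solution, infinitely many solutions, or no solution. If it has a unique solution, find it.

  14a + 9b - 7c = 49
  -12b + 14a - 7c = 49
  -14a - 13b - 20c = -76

Row-reduce the augmented matrix:
R1 ← R1 / (14).
R2 ← R2 − 14·R1.
R3 ← R3 + 14·R1.
R2 ← R2 / (-21).
R1 ← R1 − 9/14·R2.
R3 ← R3 + 4·R2.
R3 ← R3 / (-27).
R1 ← R1 + 1/2·R3.
Reading off the reduced rows gives a = 4, b = 0, c = 1.

a = 4, b = 0, c = 1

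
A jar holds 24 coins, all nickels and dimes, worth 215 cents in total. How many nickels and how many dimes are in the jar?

nickels: 5, dimes: 19

Let n = nickels, d = dimes.
  n + d = 24
  5n + 10d = 215
From equation 1: n = 24 − d.
Substitute into equation 2 and solve: d = 19.
Then n = 5.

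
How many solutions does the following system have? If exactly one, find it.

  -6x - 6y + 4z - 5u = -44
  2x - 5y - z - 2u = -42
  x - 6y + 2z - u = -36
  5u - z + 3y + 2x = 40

x = -2, y = 5, z = 1, u = 6

Row-reduce the augmented matrix:
R1 ← R1 / (-6).
R2 ← R2 − 2·R1.
R3 ← R3 − 1·R1.
R4 ← R4 − 2·R1.
R2 ← R2 / (-7).
R1 ← R1 − 1·R2.
R3 ← R3 + 7·R2.
R4 ← R4 − 1·R2.
R3 ← R3 / (7/3).
R1 ← R1 + 13/21·R3.
R2 ← R2 + 1/21·R3.
R4 ← R4 − 8/21·R3.
R4 ← R4 / (123/49).
R1 ← R1 − 39/49·R4.
R2 ← R2 − 55/98·R4.
R3 ← R3 − 11/14·R4.
Reading off the reduced rows gives x = -2, y = 5, z = 1, u = 6.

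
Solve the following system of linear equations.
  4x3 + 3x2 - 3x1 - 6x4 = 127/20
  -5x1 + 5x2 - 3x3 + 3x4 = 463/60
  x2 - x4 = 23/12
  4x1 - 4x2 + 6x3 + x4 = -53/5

Row-reduce the augmented matrix:
R1 ← R1 / (-3).
R2 ← R2 + 5·R1.
R4 ← R4 − 4·R1.
Swap R2 and R3.
R1 ← R1 + 1·R2.
R3 ← R3 / (-29/3).
R1 ← R1 + 4/3·R3.
R4 ← R4 − 34/3·R3.
R4 ← R4 / (239/29).
R1 ← R1 + 23/29·R4.
R2 ← R2 + 1·R4.
R3 ← R3 + 39/29·R4.
Reading off the reduced rows gives x1 = -1/3, x2 = 5/4, x3 = -3/5, x4 = -2/3.

x1 = -1/3, x2 = 5/4, x3 = -3/5, x4 = -2/3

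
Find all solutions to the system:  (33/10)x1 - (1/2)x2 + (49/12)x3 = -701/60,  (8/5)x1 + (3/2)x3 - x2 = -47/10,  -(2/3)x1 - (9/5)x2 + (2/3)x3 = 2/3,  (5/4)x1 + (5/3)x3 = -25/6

Row-reduce:
R1 ← R1 / (33/10).
R2 ← R2 − 8/5·R1.
R3 ← R3 + 2/3·R1.
R4 ← R4 − 5/4·R1.
R2 ← R2 / (-25/33).
R1 ← R1 + 5/33·R2.
R3 ← R3 + 941/495·R2.
R4 ← R4 − 25/132·R2.
R3 ← R3 / (1213/450).
R1 ← R1 − 4/3·R3.
R2 ← R2 − 19/30·R3.
Row 4 reduces to 0 = 1/2, a contradiction. The system is inconsistent.

no solution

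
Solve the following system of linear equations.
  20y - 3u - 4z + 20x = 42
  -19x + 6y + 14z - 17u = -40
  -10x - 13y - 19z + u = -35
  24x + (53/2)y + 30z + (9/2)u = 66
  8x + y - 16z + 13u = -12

no solution

Row-reduce:
R1 ← R1 / (20).
R2 ← R2 + 19·R1.
R3 ← R3 + 10·R1.
R4 ← R4 − 24·R1.
R5 ← R5 − 8·R1.
R2 ← R2 / (25).
R1 ← R1 − 1·R2.
R3 ← R3 + 3·R2.
R4 ← R4 − 5/2·R2.
R5 ← R5 + 7·R2.
R3 ← R3 / (-2472/125).
R1 ← R1 + 76/125·R3.
R2 ← R2 − 51/125·R3.
R4 ← R4 − 1689/50·R3.
R5 ← R5 + 1443/125·R3.
R4 ← R4 / (34029/6592).
R1 ← R1 − 1811/2472·R4.
R2 ← R2 + 2813/3296·R4.
R3 ← R3 − 1441/9888·R4.
R5 ← R5 − 34029/3296·R4.
Row 5 reduces to 0 = -4, a contradiction. The system is inconsistent.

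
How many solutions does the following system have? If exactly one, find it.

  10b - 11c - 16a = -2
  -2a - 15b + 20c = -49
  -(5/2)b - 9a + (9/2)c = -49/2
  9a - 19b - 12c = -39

Row-reduce:
R1 ← R1 / (-16).
R2 ← R2 + 2·R1.
R3 ← R3 + 9·R1.
R4 ← R4 − 9·R1.
R2 ← R2 / (-65/4).
R1 ← R1 + 5/8·R2.
R3 ← R3 + 65/8·R2.
R4 ← R4 + 107/8·R2.
Swap R3 and R4.
R3 ← R3 / (-9303/260).
R1 ← R1 + 7/52·R3.
R2 ← R2 + 171/130·R3.
Row 4 reduces to 0 = 1, a contradiction. The system is inconsistent.

no solution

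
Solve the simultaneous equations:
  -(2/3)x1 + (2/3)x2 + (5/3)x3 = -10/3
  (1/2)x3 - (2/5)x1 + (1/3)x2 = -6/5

infinitely many solutions

Row-reduce:
R1 ← R1 / (-2/3).
R2 ← R2 + 2/5·R1.
R2 ← R2 / (-1/15).
R1 ← R1 + 1·R2.
Rank is 2 with 3 unknowns, leaving x3 free.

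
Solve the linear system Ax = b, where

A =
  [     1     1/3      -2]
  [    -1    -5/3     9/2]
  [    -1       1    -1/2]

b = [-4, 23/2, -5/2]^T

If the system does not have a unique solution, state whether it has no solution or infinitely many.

no solution

Row-reduce:
R2 ← R2 + 1·R1.
R3 ← R3 + 1·R1.
R2 ← R2 / (-4/3).
R1 ← R1 − 1/3·R2.
R3 ← R3 − 4/3·R2.
Row 3 reduces to 0 = 1, a contradiction. The system is inconsistent.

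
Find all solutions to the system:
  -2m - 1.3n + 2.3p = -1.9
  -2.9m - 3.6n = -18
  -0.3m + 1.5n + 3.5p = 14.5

Row-reduce the augmented matrix:
R1 ← R1 / (-2).
R2 ← R2 + 29/10·R1.
R3 ← R3 + 3/10·R1.
R2 ← R2 / (-343/200).
R1 ← R1 − 13/20·R2.
R3 ← R3 − 339/200·R2.
R3 ← R3 / (-242/1715).
R1 ← R1 + 828/343·R3.
R2 ← R2 − 667/343·R3.
Reading off the reduced rows gives m = 0, n = 5, p = 2.

m = 0, n = 5, p = 2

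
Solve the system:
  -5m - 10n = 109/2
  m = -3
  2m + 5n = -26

Row-reduce:
R1 ← R1 / (-5).
R2 ← R2 − 1·R1.
R3 ← R3 − 2·R1.
R2 ← R2 / (-2).
R1 ← R1 − 2·R2.
R3 ← R3 − 1·R2.
Row 3 reduces to 0 = -1/4, a contradiction. The system is inconsistent.

no solution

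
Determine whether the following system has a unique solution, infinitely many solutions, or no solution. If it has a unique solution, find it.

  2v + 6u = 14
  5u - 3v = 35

u = 4, v = -5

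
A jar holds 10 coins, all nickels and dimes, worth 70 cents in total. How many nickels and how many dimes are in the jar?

Let n = nickels, d = dimes.
  n + d = 10
  5n + 10d = 70
Row-reduce the augmented matrix:
R2 ← R2 − 5·R1.
R2 ← R2 / (5).
R1 ← R1 − 1·R2.
Reading off the reduced rows gives n = 6, d = 4.

nickels: 6, dimes: 4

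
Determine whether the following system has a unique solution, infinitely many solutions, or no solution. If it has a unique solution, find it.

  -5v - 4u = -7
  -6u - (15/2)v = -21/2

Row-reduce:
R1 ← R1 / (-4).
R2 ← R2 + 6·R1.
Rank is 1 with 2 unknowns, leaving v free.

infinitely many solutions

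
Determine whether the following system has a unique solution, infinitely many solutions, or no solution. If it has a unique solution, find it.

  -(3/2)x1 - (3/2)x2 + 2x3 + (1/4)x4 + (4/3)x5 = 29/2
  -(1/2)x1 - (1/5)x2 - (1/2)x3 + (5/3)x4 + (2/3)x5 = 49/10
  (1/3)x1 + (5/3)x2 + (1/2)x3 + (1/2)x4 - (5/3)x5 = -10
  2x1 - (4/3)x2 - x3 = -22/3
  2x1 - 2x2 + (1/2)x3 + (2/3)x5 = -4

x1 = -5, x2 = -2, x3 = 0, x4 = 0, x5 = 3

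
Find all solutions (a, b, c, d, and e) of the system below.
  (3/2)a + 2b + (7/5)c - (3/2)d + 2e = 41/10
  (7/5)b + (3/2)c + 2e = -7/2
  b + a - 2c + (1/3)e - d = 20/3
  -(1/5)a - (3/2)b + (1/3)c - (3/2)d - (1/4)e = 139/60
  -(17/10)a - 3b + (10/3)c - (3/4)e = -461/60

infinitely many solutions

Row-reduce:
R1 ← R1 / (3/2).
R3 ← R3 − 1·R1.
R4 ← R4 + 1/5·R1.
R5 ← R5 + 17/10·R1.
R2 ← R2 / (7/5).
R1 ← R1 − 4/3·R2.
R3 ← R3 + 1/3·R2.
R4 ← R4 + 37/30·R2.
R5 ← R5 + 11/15·R2.
R3 ← R3 / (-541/210).
R1 ← R1 + 52/105·R3.
R2 ← R2 − 15/14·R3.
R4 ← R4 − 1289/700·R3.
R5 ← R5 − 1997/350·R3.
R4 ← R4 / (-17/10).
R1 ← R1 + 1·R4.
R5 ← R5 + 17/10·R4.
Rank is 4 with 5 unknowns, leaving e free.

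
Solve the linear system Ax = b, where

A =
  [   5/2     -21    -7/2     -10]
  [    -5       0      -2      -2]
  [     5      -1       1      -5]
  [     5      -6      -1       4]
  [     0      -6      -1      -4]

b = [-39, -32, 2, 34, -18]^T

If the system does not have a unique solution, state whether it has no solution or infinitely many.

no solution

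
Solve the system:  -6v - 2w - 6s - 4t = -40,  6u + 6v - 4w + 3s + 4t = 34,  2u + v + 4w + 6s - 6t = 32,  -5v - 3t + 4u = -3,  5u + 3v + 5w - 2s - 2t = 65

u = 5, v = 4, w = 6, s = 0, t = 1

Row-reduce the augmented matrix:
Swap R1 and R2.
R1 ← R1 / (6).
R3 ← R3 − 2·R1.
R4 ← R4 − 4·R1.
R5 ← R5 − 5·R1.
R2 ← R2 / (-6).
R1 ← R1 − 1·R2.
R3 ← R3 + 1·R2.
R4 ← R4 + 9·R2.
R5 ← R5 + 2·R2.
R3 ← R3 / (17/3).
R1 ← R1 + 1·R3.
R2 ← R2 − 1/3·R3.
R4 ← R4 − 17/3·R3.
R5 ← R5 − 9·R3.
R1 ← R1 − 19/34·R4.
R2 ← R2 − 11/17·R4.
R3 ← R3 − 18/17·R4.
R5 ← R5 + 409/34·R4.
R5 ← R5 / (3087/34).
R1 ← R1 + 173/34·R5.
R2 ← R2 + 59/17·R5.
R3 ← R3 + 146/17·R5.
R4 ← R4 − 7·R5.
Reading off the reduced rows gives u = 5, v = 4, w = 6, s = 0, t = 1.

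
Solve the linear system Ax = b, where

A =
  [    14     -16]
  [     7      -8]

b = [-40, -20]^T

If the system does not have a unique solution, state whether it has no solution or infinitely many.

infinitely many solutions

Row-reduce:
R1 ← R1 / (14).
R2 ← R2 − 7·R1.
Rank is 1 with 2 unknowns, leaving x_2 free.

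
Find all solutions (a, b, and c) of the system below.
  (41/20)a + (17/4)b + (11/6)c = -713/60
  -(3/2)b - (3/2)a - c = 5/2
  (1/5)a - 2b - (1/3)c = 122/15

infinitely many solutions

Row-reduce:
R1 ← R1 / (41/20).
R2 ← R2 + 3/2·R1.
R3 ← R3 − 1/5·R1.
R2 ← R2 / (66/41).
R1 ← R1 − 85/41·R2.
R3 ← R3 + 99/41·R2.
Rank is 2 with 3 unknowns, leaving c free.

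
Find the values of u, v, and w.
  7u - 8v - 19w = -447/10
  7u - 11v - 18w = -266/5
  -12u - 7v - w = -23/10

u = -8/5, v = 3, w = 1/2

Row-reduce the augmented matrix:
R1 ← R1 / (7).
R2 ← R2 − 7·R1.
R3 ← R3 + 12·R1.
R2 ← R2 / (-3).
R1 ← R1 + 8/7·R2.
R3 ← R3 + 145/7·R2.
R3 ← R3 / (-850/21).
R1 ← R1 + 65/21·R3.
R2 ← R2 + 1/3·R3.
Reading off the reduced rows gives u = -8/5, v = 3, w = 1/2.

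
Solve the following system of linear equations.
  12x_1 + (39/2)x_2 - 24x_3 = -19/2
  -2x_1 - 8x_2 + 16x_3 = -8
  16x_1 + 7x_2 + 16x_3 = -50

Row-reduce:
R1 ← R1 / (12).
R2 ← R2 + 2·R1.
R3 ← R3 − 16·R1.
R2 ← R2 / (-19/4).
R1 ← R1 − 13/8·R2.
R3 ← R3 + 19·R2.
Row 3 reduces to 0 = 1, a contradiction. The system is inconsistent.

no solution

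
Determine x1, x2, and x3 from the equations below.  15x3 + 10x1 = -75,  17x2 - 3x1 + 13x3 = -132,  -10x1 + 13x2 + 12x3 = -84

Row-reduce the augmented matrix:
R1 ← R1 / (10).
R2 ← R2 + 3·R1.
R3 ← R3 + 10·R1.
R2 ← R2 / (17).
R3 ← R3 − 13·R2.
R3 ← R3 / (463/34).
R1 ← R1 − 3/2·R3.
R2 ← R2 − 35/34·R3.
Reading off the reduced rows gives x1 = -3, x2 = -6, x3 = -3.

x1 = -3, x2 = -6, x3 = -3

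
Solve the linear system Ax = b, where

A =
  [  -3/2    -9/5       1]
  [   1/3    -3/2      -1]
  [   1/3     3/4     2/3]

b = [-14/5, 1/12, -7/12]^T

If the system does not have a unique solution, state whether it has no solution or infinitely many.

Row-reduce the augmented matrix:
R1 ← R1 / (-3/2).
R2 ← R2 − 1/3·R1.
R3 ← R3 − 1/3·R1.
R2 ← R2 / (-19/10).
R1 ← R1 − 6/5·R2.
R3 ← R3 − 7/20·R2.
R3 ← R3 / (85/114).
R1 ← R1 + 22/19·R3.
R2 ← R2 − 70/171·R3.
Reading off the reduced rows gives x_1 = -1/2, x_2 = 1, x_3 = -7/4.

x_1 = -1/2, x_2 = 1, x_3 = -7/4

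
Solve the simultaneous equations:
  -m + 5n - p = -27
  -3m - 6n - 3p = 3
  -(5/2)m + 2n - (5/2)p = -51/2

Row-reduce:
R1 ← R1 / (-1).
R2 ← R2 + 3·R1.
R3 ← R3 + 5/2·R1.
R2 ← R2 / (-21).
R1 ← R1 + 5·R2.
R3 ← R3 + 21/2·R2.
Rank is 2 with 3 unknowns, leaving p free.

infinitely many solutions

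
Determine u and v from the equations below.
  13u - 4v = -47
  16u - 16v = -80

Row-reduce the augmented matrix:
R1 ← R1 / (13).
R2 ← R2 − 16·R1.
R2 ← R2 / (-144/13).
R1 ← R1 + 4/13·R2.
Reading off the reduced rows gives u = -3, v = 2.

u = -3, v = 2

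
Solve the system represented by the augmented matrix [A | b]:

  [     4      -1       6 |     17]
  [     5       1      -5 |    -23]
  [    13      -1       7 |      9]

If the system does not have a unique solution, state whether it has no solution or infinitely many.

Row-reduce:
R1 ← R1 / (4).
R2 ← R2 − 5·R1.
R3 ← R3 − 13·R1.
R2 ← R2 / (9/4).
R1 ← R1 + 1/4·R2.
R3 ← R3 − 9/4·R2.
Row 3 reduces to 0 = -2, a contradiction. The system is inconsistent.

no solution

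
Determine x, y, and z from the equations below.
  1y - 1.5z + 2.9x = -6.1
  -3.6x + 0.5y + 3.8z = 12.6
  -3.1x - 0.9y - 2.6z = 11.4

x = -4, y = 4, z = -1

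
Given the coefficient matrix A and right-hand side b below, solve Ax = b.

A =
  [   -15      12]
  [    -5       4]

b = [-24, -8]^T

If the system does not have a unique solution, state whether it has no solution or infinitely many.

Row-reduce:
R1 ← R1 / (-15).
R2 ← R2 + 5·R1.
Rank is 1 with 2 unknowns, leaving x_2 free.

infinitely many solutions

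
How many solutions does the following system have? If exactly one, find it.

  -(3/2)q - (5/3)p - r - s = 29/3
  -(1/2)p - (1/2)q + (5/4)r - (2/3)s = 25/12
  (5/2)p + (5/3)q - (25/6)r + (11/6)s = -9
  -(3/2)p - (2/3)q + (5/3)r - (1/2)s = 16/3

Row-reduce:
R1 ← R1 / (-5/3).
R2 ← R2 + 1/2·R1.
R3 ← R3 − 5/2·R1.
R4 ← R4 + 3/2·R1.
R2 ← R2 / (-1/20).
R1 ← R1 − 9/10·R2.
R3 ← R3 + 7/12·R2.
R4 ← R4 − 41/60·R2.
R3 ← R3 / (-95/4).
R1 ← R1 − 57/2·R3.
R2 ← R2 + 31·R3.
R4 ← R4 − 95/4·R3.
Row 4 reduces to 0 = 1/2, a contradiction. The system is inconsistent.

no solution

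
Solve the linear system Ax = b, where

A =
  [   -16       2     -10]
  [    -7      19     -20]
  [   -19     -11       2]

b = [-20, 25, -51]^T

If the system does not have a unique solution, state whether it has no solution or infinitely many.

x_1 = 2, x_2 = 1, x_3 = -1

Row-reduce the augmented matrix:
R1 ← R1 / (-16).
R2 ← R2 + 7·R1.
R3 ← R3 + 19·R1.
R2 ← R2 / (145/8).
R1 ← R1 + 1/8·R2.
R3 ← R3 + 107/8·R2.
R3 ← R3 / (68/29).
R1 ← R1 − 15/29·R3.
R2 ← R2 + 25/29·R3.
Reading off the reduced rows gives x_1 = 2, x_2 = 1, x_3 = -1.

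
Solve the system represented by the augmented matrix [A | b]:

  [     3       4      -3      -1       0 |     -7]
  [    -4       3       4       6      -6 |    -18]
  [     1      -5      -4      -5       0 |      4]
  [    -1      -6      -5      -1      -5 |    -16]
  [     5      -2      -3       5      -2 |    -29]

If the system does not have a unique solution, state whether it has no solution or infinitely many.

x_1 = -2, x_2 = 0, x_3 = 1, x_4 = -2, x_5 = 3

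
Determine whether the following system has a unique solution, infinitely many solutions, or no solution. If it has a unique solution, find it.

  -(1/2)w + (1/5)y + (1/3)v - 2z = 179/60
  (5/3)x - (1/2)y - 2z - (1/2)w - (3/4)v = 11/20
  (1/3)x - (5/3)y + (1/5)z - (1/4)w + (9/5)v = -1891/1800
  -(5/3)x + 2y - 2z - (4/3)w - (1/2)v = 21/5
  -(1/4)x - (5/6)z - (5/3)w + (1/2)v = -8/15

x = -2, y = -2/3, z = -2, w = 3/2, v = -2/5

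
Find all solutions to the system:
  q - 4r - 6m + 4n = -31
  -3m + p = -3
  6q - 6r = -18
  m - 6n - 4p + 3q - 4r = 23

infinitely many solutions

Row-reduce:
R1 ← R1 / (-6).
R2 ← R2 + 3·R1.
R4 ← R4 − 1·R1.
R2 ← R2 / (-2).
R1 ← R1 + 2/3·R2.
R4 ← R4 + 16/3·R2.
Swap R3 and R4.
R3 ← R3 / (-20/3).
R1 ← R1 + 1/3·R3.
R2 ← R2 + 1/2·R3.
R4 ← R4 / (6).
R1 ← R1 + 9/40·R4.
R2 ← R2 + 7/80·R4.
R3 ← R3 + 27/40·R4.
Rank is 4 with 5 unknowns, leaving r free.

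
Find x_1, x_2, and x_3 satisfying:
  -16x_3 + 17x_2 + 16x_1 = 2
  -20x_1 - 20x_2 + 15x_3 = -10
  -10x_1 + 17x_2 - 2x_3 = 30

Row-reduce the augmented matrix:
R1 ← R1 / (16).
R2 ← R2 + 20·R1.
R3 ← R3 + 10·R1.
R2 ← R2 / (5/4).
R1 ← R1 − 17/16·R2.
R3 ← R3 − 221/8·R2.
R3 ← R3 / (197/2).
R1 ← R1 − 13/4·R3.
R2 ← R2 + 4·R3.
Reading off the reduced rows gives x_1 = 0, x_2 = 2, x_3 = 2.

x_1 = 0, x_2 = 2, x_3 = 2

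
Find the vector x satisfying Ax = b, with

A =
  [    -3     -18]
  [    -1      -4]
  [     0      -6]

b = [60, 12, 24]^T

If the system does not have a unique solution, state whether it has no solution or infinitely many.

x_1 = 4, x_2 = -4

Row-reduce the augmented matrix:
R1 ← R1 / (-3).
R2 ← R2 + 1·R1.
R2 ← R2 / (2).
R1 ← R1 − 6·R2.
R3 ← R3 + 6·R2.
R3 reduces to 0 = 0, so the extra equation is consistent.
Reading off the reduced rows gives x_1 = 4, x_2 = -4.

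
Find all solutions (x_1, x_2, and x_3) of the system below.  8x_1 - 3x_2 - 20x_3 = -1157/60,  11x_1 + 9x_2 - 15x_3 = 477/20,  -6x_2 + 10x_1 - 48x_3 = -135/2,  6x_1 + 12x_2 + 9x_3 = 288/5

Row-reduce the augmented matrix:
R1 ← R1 / (8).
R2 ← R2 − 11·R1.
R3 ← R3 − 10·R1.
R4 ← R4 − 6·R1.
R2 ← R2 / (105/8).
R1 ← R1 + 3/8·R2.
R3 ← R3 + 9/4·R2.
R4 ← R4 − 57/4·R2.
R3 ← R3 / (-146/7).
R1 ← R1 + 15/7·R3.
R2 ← R2 − 20/21·R3.
R4 ← R4 − 73/7·R3.
R4 reduces to 0 = 0, so the extra equation is consistent.
Reading off the reduced rows gives x_1 = 13/5, x_2 = 9/4, x_3 = 5/3.

x_1 = 13/5, x_2 = 9/4, x_3 = 5/3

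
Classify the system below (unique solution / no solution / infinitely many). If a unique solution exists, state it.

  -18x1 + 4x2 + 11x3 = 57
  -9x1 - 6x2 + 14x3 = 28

Row-reduce:
R1 ← R1 / (-18).
R2 ← R2 + 9·R1.
R2 ← R2 / (-8).
R1 ← R1 + 2/9·R2.
Rank is 2 with 3 unknowns, leaving x3 free.

infinitely many solutions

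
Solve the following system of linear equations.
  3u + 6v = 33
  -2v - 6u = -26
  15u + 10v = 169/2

no solution

Row-reduce:
R1 ← R1 / (3).
R2 ← R2 + 6·R1.
R3 ← R3 − 15·R1.
R2 ← R2 / (10).
R1 ← R1 − 2·R2.
R3 ← R3 + 20·R2.
Row 3 reduces to 0 = -1/2, a contradiction. The system is inconsistent.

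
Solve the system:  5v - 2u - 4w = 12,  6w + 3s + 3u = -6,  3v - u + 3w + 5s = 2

Row-reduce:
R1 ← R1 / (-2).
R2 ← R2 − 3·R1.
R3 ← R3 + 1·R1.
R2 ← R2 / (15/2).
R1 ← R1 + 5/2·R2.
R3 ← R3 − 1/2·R2.
R3 ← R3 / (5).
R1 ← R1 − 2·R3.
Rank is 3 with 4 unknowns, leaving s free.

infinitely many solutions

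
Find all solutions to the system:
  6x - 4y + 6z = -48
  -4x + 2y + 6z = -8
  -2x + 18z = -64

Row-reduce:
R1 ← R1 / (6).
R2 ← R2 + 4·R1.
R3 ← R3 + 2·R1.
R2 ← R2 / (-2/3).
R1 ← R1 + 2/3·R2.
R3 ← R3 + 4/3·R2.
Rank is 2 with 3 unknowns, leaving z free.

infinitely many solutions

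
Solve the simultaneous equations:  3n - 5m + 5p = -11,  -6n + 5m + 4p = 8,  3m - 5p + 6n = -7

m = 0, n = -2, p = -1

Row-reduce the augmented matrix:
R1 ← R1 / (-5).
R2 ← R2 − 5·R1.
R3 ← R3 − 3·R1.
R2 ← R2 / (-3).
R1 ← R1 + 3/5·R2.
R3 ← R3 − 39/5·R2.
R3 ← R3 / (107/5).
R1 ← R1 + 14/5·R3.
R2 ← R2 + 3·R3.
Reading off the reduced rows gives m = 0, n = -2, p = -1.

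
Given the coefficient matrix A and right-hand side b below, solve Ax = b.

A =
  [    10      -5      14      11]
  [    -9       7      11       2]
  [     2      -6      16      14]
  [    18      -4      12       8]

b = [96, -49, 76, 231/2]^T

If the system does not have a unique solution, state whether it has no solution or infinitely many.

no solution

Row-reduce:
R1 ← R1 / (10).
R2 ← R2 + 9·R1.
R3 ← R3 − 2·R1.
R4 ← R4 − 18·R1.
R2 ← R2 / (5/2).
R1 ← R1 + 1/2·R2.
R3 ← R3 + 5·R2.
R4 ← R4 − 5·R2.
R3 ← R3 / (302/5).
R1 ← R1 − 153/25·R3.
R2 ← R2 − 236/25·R3.
R4 ← R4 + 302/5·R3.
Row 4 reduces to 0 = -1/2, a contradiction. The system is inconsistent.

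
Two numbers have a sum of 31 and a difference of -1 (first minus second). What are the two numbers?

first number: 15, second number: 16

Let x = first number, y = second number.
  x + y = 31
  x - y = -1
Row-reduce the augmented matrix:
R2 ← R2 − 1·R1.
R2 ← R2 / (-2).
R1 ← R1 − 1·R2.
Reading off the reduced rows gives x = 15, y = 16.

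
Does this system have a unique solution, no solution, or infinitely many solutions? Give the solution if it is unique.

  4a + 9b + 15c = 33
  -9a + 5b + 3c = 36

Row-reduce:
R1 ← R1 / (4).
R2 ← R2 + 9·R1.
R2 ← R2 / (101/4).
R1 ← R1 − 9/4·R2.
Rank is 2 with 3 unknowns, leaving c free.

infinitely many solutions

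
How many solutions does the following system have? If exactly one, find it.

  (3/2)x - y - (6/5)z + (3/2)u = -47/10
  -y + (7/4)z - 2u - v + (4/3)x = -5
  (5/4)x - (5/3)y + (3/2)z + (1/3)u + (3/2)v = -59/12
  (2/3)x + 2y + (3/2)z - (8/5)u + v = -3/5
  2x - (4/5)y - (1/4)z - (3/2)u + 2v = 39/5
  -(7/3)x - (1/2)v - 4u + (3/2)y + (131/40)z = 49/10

Row-reduce:
R1 ← R1 / (3/2).
R2 ← R2 − 4/3·R1.
R3 ← R3 − 5/4·R1.
R4 ← R4 − 2/3·R1.
R5 ← R5 − 2·R1.
R6 ← R6 + 7/3·R1.
R2 ← R2 / (-1/9).
R1 ← R1 + 2/3·R2.
R3 ← R3 + 5/6·R2.
R4 ← R4 − 22/9·R2.
R5 ← R5 − 8/15·R2.
R6 ← R6 + 1/18·R2.
R3 ← R3 / (-149/8).
R1 ← R1 + 177/10·R3.
R2 ← R2 + 507/20·R3.
R4 ← R4 − 64·R3.
R5 ← R5 − 1487/100·R3.
R4 ← R4 / (15994/2235).
R1 ← R1 + 1406/745·R4.
R2 ← R2 + 4141/1490·R4.
R3 ← R3 + 578/447·R4.
R5 ← R5 + 3041/11175·R4.
R5 ← R5 / (1904471/399850).
R1 ← R1 − 2589/39985·R5.
R2 ← R2 − 96813/159940·R5.
R3 ← R3 − 10479/7997·R5.
R4 ← R4 − 22185/15994·R5.
Row 6 reduces to 0 = -2, a contradiction. The system is inconsistent.

no solution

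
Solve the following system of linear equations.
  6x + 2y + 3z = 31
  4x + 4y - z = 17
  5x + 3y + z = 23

no solution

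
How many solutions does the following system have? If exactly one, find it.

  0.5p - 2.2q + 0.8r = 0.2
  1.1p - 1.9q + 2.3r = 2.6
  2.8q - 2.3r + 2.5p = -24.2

p = -6, q = 0, r = 4

Row-reduce the augmented matrix:
R1 ← R1 / (1/2).
R2 ← R2 − 11/10·R1.
R3 ← R3 − 5/2·R1.
R2 ← R2 / (147/50).
R1 ← R1 + 22/5·R2.
R3 ← R3 − 69/5·R2.
R3 ← R3 / (-4329/490).
R1 ← R1 − 118/49·R3.
R2 ← R2 − 9/49·R3.
Reading off the reduced rows gives p = -6, q = 0, r = 4.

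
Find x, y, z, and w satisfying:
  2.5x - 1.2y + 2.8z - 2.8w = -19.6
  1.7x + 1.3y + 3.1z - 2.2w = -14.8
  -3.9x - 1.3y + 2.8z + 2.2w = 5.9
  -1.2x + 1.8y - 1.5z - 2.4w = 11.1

x = -4, y = 1, z = -3, w = 0

Row-reduce the augmented matrix:
R1 ← R1 / (5/2).
R2 ← R2 − 17/10·R1.
R3 ← R3 + 39/10·R1.
R4 ← R4 + 6/5·R1.
R2 ← R2 / (529/250).
R1 ← R1 + 12/25·R2.
R3 ← R3 + 793/250·R2.
R4 ← R4 − 153/125·R2.
R3 ← R3 / (2061/230).
R1 ← R1 − 32/23·R3.
R2 ← R2 − 13/23·R3.
R4 ← R4 + 39/46·R3.
R4 ← R4 / (-60358/15801).
R1 ← R1 + 37052/47403·R4.
R2 ← R2 − 1178/47403·R4.
R3 ← R3 + 13816/47403·R4.
Reading off the reduced rows gives x = -4, y = 1, z = -3, w = 0.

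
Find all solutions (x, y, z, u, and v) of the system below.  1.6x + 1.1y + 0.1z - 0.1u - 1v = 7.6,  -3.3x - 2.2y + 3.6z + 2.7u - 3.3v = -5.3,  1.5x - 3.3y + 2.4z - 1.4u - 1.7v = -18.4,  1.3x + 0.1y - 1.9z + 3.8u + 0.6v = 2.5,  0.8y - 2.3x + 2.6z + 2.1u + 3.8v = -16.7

x = -1, y = 5, z = -3, u = 0, v = -4

Row-reduce the augmented matrix:
R1 ← R1 / (8/5).
R2 ← R2 + 33/10·R1.
R3 ← R3 − 3/2·R1.
R4 ← R4 − 13/10·R1.
R5 ← R5 + 23/10·R1.
R2 ← R2 / (11/160).
R1 ← R1 − 11/16·R2.
R3 ← R3 + 693/160·R2.
R4 ← R4 + 127/160·R2.
R5 ← R5 − 381/160·R2.
R3 ← R3 / (2421/10).
R1 ← R1 + 38·R3.
R2 ← R2 − 609/11·R3.
R4 ← R4 − 2308/55·R3.
R5 ← R5 + 1420/11·R3.
R4 ← R4 / (754673/133155).
R1 ← R1 + 1321/2421·R4.
R2 ← R2 − 5719/8877·R4.
R3 ← R3 − 1558/2421·R4.
R5 ← R5 + 178903/133155·R4.
R5 ← R5 / (26885143/3773365).
R1 ← R1 + 484309/1509346·R5.
R2 ← R2 + 547791/1509346·R5.
R3 ← R3 + 900397/754673·R5.
R4 ← R4 + 481979/1509346·R5.
Reading off the reduced rows gives x = -1, y = 5, z = -3, u = 0, v = -4.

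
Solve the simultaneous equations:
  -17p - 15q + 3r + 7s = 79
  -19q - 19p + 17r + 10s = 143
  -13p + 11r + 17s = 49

Row-reduce:
R1 ← R1 / (-17).
R2 ← R2 + 19·R1.
R3 ← R3 + 13·R1.
R2 ← R2 / (-38/17).
R1 ← R1 − 15/17·R2.
R3 ← R3 − 195/17·R2.
R3 ← R3 / (1496/19).
R1 ← R1 − 99/19·R3.
R2 ← R2 + 116/19·R3.
Rank is 3 with 4 unknowns, leaving s free.

infinitely many solutions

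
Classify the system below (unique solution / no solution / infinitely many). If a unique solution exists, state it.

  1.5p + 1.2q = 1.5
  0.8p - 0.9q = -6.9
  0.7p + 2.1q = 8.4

p = -3, q = 5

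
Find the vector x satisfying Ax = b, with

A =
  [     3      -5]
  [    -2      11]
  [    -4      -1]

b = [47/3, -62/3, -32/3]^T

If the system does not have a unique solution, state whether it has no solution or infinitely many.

x_1 = 3, x_2 = -4/3

Row-reduce the augmented matrix:
R1 ← R1 / (3).
R2 ← R2 + 2·R1.
R3 ← R3 + 4·R1.
R2 ← R2 / (23/3).
R1 ← R1 + 5/3·R2.
R3 ← R3 + 23/3·R2.
R3 reduces to 0 = 0, so the extra equation is consistent.
Reading off the reduced rows gives x_1 = 3, x_2 = -4/3.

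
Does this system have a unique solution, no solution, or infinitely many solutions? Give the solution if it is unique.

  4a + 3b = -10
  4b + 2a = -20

a = 2, b = -6

Row-reduce the augmented matrix:
R1 ← R1 / (4).
R2 ← R2 − 2·R1.
R2 ← R2 / (5/2).
R1 ← R1 − 3/4·R2.
Reading off the reduced rows gives a = 2, b = -6.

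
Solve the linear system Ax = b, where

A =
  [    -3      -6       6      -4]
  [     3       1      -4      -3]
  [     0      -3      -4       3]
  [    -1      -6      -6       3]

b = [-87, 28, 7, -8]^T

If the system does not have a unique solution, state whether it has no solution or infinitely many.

Row-reduce the augmented matrix:
R1 ← R1 / (-3).
R2 ← R2 − 3·R1.
R4 ← R4 + 1·R1.
R2 ← R2 / (-5).
R1 ← R1 − 2·R2.
R3 ← R3 + 3·R2.
R4 ← R4 + 4·R2.
R3 ← R3 / (-26/5).
R1 ← R1 + 6/5·R3.
R2 ← R2 + 2/5·R3.
R4 ← R4 + 48/5·R3.
R4 ← R4 / (-131/39).
R1 ← R1 + 122/39·R4.
R2 ← R2 − 11/13·R4.
R3 ← R3 + 18/13·R4.
Reading off the reduced rows gives x_1 = 5, x_2 = 6, x_3 = -4, x_4 = 3.

x_1 = 5, x_2 = 6, x_3 = -4, x_4 = 3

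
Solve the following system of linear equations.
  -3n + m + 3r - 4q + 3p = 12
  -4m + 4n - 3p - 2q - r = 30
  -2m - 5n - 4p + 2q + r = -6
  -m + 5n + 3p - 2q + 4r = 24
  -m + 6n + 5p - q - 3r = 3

Row-reduce the augmented matrix:
R2 ← R2 + 4·R1.
R3 ← R3 + 2·R1.
R4 ← R4 + 1·R1.
R5 ← R5 + 1·R1.
R2 ← R2 / (-8).
R1 ← R1 + 3·R2.
R3 ← R3 + 11·R2.
R4 ← R4 − 2·R2.
R5 ← R5 − 3·R2.
R3 ← R3 / (-83/8).
R1 ← R1 + 3/8·R3.
R2 ← R2 + 9/8·R3.
R4 ← R4 − 33/4·R3.
R5 ← R5 − 91/8·R3.
R4 ← R4 / (366/83).
R1 ← R1 − 172/83·R4.
R2 ← R2 − 18/83·R4.
R3 ← R3 + 150/83·R4.
R5 ← R5 − 731/83·R4.
R5 ← R5 / (-1385/122).
R1 ← R1 + 145/61·R5.
R2 ← R2 + 40/61·R5.
R3 ← R3 − 130/61·R5.
R4 ← R4 − 91/122·R5.
Reading off the reduced rows gives m = -2, n = 2, p = -2, q = -5, r = 2.

m = -2, n = 2, p = -2, q = -5, r = 2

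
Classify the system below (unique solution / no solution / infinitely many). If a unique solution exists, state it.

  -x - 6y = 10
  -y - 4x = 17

x = -4, y = -1

Row-reduce the augmented matrix:
R1 ← R1 / (-1).
R2 ← R2 + 4·R1.
R2 ← R2 / (23).
R1 ← R1 − 6·R2.
Reading off the reduced rows gives x = -4, y = -1.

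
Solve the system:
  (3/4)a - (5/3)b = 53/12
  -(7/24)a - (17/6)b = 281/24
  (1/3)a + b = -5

Row-reduce:
R1 ← R1 / (3/4).
R2 ← R2 + 7/24·R1.
R3 ← R3 − 1/3·R1.
R2 ← R2 / (-94/27).
R1 ← R1 + 20/9·R2.
R3 ← R3 − 47/27·R2.
Row 3 reduces to 0 = -1/4, a contradiction. The system is inconsistent.

no solution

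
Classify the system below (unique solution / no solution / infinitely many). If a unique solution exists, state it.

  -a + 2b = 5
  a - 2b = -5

Row-reduce:
R1 ← R1 / (-1).
R2 ← R2 − 1·R1.
Rank is 1 with 2 unknowns, leaving b free.

infinitely many solutions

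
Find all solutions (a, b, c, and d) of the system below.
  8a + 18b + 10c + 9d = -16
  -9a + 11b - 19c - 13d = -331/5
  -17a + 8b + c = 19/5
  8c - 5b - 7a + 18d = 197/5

Row-reduce the augmented matrix:
R1 ← R1 / (8).
R2 ← R2 + 9·R1.
R3 ← R3 + 17·R1.
R4 ← R4 + 7·R1.
R2 ← R2 / (125/4).
R1 ← R1 − 9/4·R2.
R3 ← R3 − 185/4·R2.
R4 ← R4 − 43/4·R2.
R3 ← R3 / (843/25).
R1 ← R1 − 226/125·R3.
R2 ← R2 + 31/125·R3.
R4 ← R4 − 2427/125·R3.
R4 ← R4 / (37659/2810).
R1 ← R1 − 661/8430·R4.
R2 ← R2 − 337/4215·R4.
R3 ← R3 − 1169/1686·R4.
Reading off the reduced rows gives a = -1, b = -2, c = 14/5, d = 0.

a = -1, b = -2, c = 14/5, d = 0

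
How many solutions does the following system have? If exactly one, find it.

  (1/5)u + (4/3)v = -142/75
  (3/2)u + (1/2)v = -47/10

Row-reduce the augmented matrix:
R1 ← R1 / (1/5).
R2 ← R2 − 3/2·R1.
R2 ← R2 / (-19/2).
R1 ← R1 − 20/3·R2.
Reading off the reduced rows gives u = -14/5, v = -1.

u = -14/5, v = -1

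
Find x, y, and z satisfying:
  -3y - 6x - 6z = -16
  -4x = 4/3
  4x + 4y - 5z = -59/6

Row-reduce the augmented matrix:
R1 ← R1 / (-6).
R2 ← R2 + 4·R1.
R3 ← R3 − 4·R1.
R2 ← R2 / (2).
R1 ← R1 − 1/2·R2.
R3 ← R3 − 2·R2.
R3 ← R3 / (-13).
R2 ← R2 − 2·R3.
Reading off the reduced rows gives x = -1/3, y = 1, z = 5/2.

x = -1/3, y = 1, z = 5/2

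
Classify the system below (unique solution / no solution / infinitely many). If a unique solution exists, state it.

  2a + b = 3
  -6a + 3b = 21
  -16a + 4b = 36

Row-reduce the augmented matrix:
R1 ← R1 / (2).
R2 ← R2 + 6·R1.
R3 ← R3 + 16·R1.
R2 ← R2 / (6).
R1 ← R1 − 1/2·R2.
R3 ← R3 − 12·R2.
R3 reduces to 0 = 0, so the extra equation is consistent.
Reading off the reduced rows gives a = -1, b = 5.

a = -1, b = 5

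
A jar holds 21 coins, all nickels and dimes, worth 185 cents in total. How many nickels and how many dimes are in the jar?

nickels: 5, dimes: 16

Let n = nickels, d = dimes.
  n + d = 21
  5n + 10d = 185
Row-reduce the augmented matrix:
R2 ← R2 − 5·R1.
R2 ← R2 / (5).
R1 ← R1 − 1·R2.
Reading off the reduced rows gives n = 5, d = 16.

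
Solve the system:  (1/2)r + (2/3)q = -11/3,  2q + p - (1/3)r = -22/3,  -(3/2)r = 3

p = 0, q = -4, r = -2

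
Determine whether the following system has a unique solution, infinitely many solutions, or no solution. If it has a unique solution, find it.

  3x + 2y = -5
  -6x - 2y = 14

Row-reduce the augmented matrix:
R1 ← R1 / (3).
R2 ← R2 + 6·R1.
R2 ← R2 / (2).
R1 ← R1 − 2/3·R2.
Reading off the reduced rows gives x = -3, y = 2.

x = -3, y = 2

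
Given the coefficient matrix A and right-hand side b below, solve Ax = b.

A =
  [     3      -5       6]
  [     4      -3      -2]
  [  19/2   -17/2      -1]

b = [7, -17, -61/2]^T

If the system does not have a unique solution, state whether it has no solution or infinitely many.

infinitely many solutions

Row-reduce:
R1 ← R1 / (3).
R2 ← R2 − 4·R1.
R3 ← R3 − 19/2·R1.
R2 ← R2 / (11/3).
R1 ← R1 + 5/3·R2.
R3 ← R3 − 22/3·R2.
Rank is 2 with 3 unknowns, leaving x_3 free.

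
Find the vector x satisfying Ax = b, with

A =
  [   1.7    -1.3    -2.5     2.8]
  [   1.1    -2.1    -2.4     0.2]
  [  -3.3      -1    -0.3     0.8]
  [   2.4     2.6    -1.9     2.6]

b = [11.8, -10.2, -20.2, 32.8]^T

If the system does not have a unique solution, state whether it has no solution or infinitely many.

Row-reduce the augmented matrix:
R1 ← R1 / (17/10).
R2 ← R2 − 11/10·R1.
R3 ← R3 + 33/10·R1.
R4 ← R4 − 12/5·R1.
R2 ← R2 / (-107/85).
R1 ← R1 + 13/17·R2.
R3 ← R3 + 599/170·R2.
R4 ← R4 − 377/85·R2.
R3 ← R3 / (-6341/2140).
R1 ← R1 + 213/214·R3.
R2 ← R2 − 133/214·R3.
R4 ← R4 + 603/535·R3.
R4 ← R4 / (-352548/31705).
R1 ← R1 + 6238/6341·R4.
R2 ← R2 − 22412/6341·R4.
R3 ← R3 + 22998/6341·R4.
Reading off the reduced rows gives x_1 = 6, x_2 = 4, x_3 = 4, x_4 = 6.

x_1 = 6, x_2 = 4, x_3 = 4, x_4 = 6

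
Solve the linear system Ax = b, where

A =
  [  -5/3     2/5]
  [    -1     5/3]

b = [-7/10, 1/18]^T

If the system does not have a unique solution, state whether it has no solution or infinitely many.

Row-reduce the augmented matrix:
R1 ← R1 / (-5/3).
R2 ← R2 + 1·R1.
R2 ← R2 / (107/75).
R1 ← R1 + 6/25·R2.
Reading off the reduced rows gives x_1 = 1/2, x_2 = 1/3.

x_1 = 1/2, x_2 = 1/3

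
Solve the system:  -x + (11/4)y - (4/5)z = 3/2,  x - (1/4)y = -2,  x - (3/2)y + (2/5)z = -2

no solution

Row-reduce:
R1 ← R1 / (-1).
R2 ← R2 − 1·R1.
R3 ← R3 − 1·R1.
R2 ← R2 / (5/2).
R1 ← R1 + 11/4·R2.
R3 ← R3 − 5/4·R2.
Row 3 reduces to 0 = -1/4, a contradiction. The system is inconsistent.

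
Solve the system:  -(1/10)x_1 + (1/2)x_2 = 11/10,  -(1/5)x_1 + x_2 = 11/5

infinitely many solutions

Row-reduce:
R1 ← R1 / (-1/10).
R2 ← R2 + 1/5·R1.
Rank is 1 with 2 unknowns, leaving x_2 free.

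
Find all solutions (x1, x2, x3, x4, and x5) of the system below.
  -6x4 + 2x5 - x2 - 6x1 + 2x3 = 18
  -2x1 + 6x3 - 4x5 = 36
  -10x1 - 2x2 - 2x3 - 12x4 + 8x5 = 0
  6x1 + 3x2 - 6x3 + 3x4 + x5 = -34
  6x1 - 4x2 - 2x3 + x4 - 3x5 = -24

infinitely many solutions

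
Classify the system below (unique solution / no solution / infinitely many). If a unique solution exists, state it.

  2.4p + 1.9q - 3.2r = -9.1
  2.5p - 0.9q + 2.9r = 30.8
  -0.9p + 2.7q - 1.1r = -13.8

p = 5, q = -1, r = 6

Row-reduce the augmented matrix:
R1 ← R1 / (12/5).
R2 ← R2 − 5/2·R1.
R3 ← R3 + 9/10·R1.
R2 ← R2 / (-691/240).
R1 ← R1 − 19/24·R2.
R3 ← R3 − 273/80·R2.
R3 ← R3 / (17579/3455).
R1 ← R1 − 263/691·R3.
R2 ← R2 + 1496/691·R3.
Reading off the reduced rows gives p = 5, q = -1, r = 6.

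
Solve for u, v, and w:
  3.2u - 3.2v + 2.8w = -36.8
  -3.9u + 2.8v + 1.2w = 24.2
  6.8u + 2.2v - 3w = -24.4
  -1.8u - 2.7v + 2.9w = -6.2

Row-reduce the augmented matrix:
R1 ← R1 / (16/5).
R2 ← R2 + 39/10·R1.
R3 ← R3 − 34/5·R1.
R4 ← R4 + 9/5·R1.
R2 ← R2 / (-11/10).
R1 ← R1 + 1·R2.
R3 ← R3 − 9·R2.
R4 ← R4 + 9/2·R2.
R3 ← R3 / (12667/440).
R1 ← R1 + 73/22·R3.
R2 ← R2 + 369/88·R3.
R4 ← R4 + 12667/880·R3.
R4 reduces to 0 = 0, so the extra equation is consistent.
Reading off the reduced rows gives u = -6, v = 2, w = -4.

u = -6, v = 2, w = -4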